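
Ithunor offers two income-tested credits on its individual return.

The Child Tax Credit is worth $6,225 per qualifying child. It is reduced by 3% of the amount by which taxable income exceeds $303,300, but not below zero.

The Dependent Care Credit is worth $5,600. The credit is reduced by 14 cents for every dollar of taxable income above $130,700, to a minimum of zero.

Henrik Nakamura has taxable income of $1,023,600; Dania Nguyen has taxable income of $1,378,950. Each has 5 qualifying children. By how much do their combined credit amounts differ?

Henrik ($1,023,600): Child Tax Credit: base = 5 × $6,225 = $31,125. 3% of the $720,300 excess over $303,300 is $21,609; credit = $31,125 − $21,609 = $9,516. Dependent Care Credit: 14% of the $892,900 excess over $130,700 is $125,006 ≥ base, so the credit is $0. total $9,516 + $0 = $9,516
Dania ($1,378,950): Child Tax Credit: base = 5 × $6,225 = $31,125. 3% of the $1,075,650 excess over $303,300 is $32,269.50 ≥ base, so the credit is $0. Dependent Care Credit: 14% of the $1,248,250 excess over $130,700 is $174,755 ≥ base, so the credit is $0. total $0 + $0 = $0
Difference: |$9,516 − $0| = $9,516.

$9,516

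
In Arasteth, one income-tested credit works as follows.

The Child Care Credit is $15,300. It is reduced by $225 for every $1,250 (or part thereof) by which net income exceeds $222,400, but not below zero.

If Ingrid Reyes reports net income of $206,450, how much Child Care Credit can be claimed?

Child Care Credit: $206,450 is at or below the $222,400 threshold, so the full $15,300 applies.

$15,300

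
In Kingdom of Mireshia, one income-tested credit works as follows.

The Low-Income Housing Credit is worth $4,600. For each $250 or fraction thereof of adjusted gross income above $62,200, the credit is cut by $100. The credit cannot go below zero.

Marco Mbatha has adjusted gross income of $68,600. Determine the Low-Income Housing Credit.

Low-Income Housing Credit: income exceeds $62,200 by $6,400, which is 26 full-or-partial $250 increments; reduction = 26 × $100 = $2,600, leaving $2,000.

$2,000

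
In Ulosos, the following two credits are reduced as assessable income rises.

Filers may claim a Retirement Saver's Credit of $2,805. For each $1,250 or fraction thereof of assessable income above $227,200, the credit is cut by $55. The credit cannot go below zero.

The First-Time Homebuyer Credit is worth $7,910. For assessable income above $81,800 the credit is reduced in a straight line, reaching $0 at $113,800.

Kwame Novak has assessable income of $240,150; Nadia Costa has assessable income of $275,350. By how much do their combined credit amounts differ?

$1,540

Kwame ($240,150): Retirement Saver's Credit: income exceeds $227,200 by $12,950, which is 11 full-or-partial $1,250 increments; reduction = 11 × $55 = $605, leaving $2,200. First-Time Homebuyer Credit: $240,150 is at or above $113,800, so the credit is $0. total $2,200 + $0 = $2,200
Nadia ($275,350): Retirement Saver's Credit: income exceeds $227,200 by $48,150, which is 39 full-or-partial $1,250 increments; reduction = 39 × $55 = $2,145, leaving $660. First-Time Homebuyer Credit: $275,350 is at or above $113,800, so the credit is $0. total $660 + $0 = $660
Difference: |$2,200 − $660| = $1,540.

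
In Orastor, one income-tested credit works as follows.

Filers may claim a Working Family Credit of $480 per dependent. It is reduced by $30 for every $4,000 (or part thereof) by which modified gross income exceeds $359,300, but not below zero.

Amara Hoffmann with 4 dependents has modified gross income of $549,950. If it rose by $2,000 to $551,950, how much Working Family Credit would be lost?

$30

At $549,950 — base = 4 × $480 = $1,920. income exceeds $359,300 by $190,650, which is 48 full-or-partial $4,000 increments; reduction = 48 × $30 = $1,440, leaving $480.
At $551,950 — base = 4 × $480 = $1,920. income exceeds $359,300 by $192,650, which is 49 full-or-partial $4,000 increments; reduction = 49 × $30 = $1,470, leaving $450.
Lost: $480 − $450 = $30.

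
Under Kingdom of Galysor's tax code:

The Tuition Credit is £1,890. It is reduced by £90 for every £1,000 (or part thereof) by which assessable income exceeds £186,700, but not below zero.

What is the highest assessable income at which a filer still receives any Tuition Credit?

After 20 increments the reduction is 20 × £90 = £1,800, leaving £90; one more increment wipes it out. Increment 20 ends at excess 20 × £1,000 = £20,000, so the highest qualifying income is £186,700 + £20,000 = £206,700.

£206,700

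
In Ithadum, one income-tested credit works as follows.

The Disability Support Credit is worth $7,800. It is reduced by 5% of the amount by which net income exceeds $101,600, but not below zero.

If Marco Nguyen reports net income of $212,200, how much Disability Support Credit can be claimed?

$2,270

Disability Support Credit: 5% of the $110,600 excess over $101,600 is $5,530; credit = $7,800 − $5,530 = $2,270.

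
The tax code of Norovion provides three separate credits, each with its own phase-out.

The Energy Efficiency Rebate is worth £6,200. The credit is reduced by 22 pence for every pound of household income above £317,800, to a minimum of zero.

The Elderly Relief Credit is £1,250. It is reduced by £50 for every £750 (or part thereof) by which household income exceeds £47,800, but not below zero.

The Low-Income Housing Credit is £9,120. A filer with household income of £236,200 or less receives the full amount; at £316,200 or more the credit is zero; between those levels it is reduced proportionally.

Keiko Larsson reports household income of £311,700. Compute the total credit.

Energy Efficiency Rebate: £311,700 is at or below the £317,800 threshold, so the full £6,200 applies.
Elderly Relief Credit: income exceeds £47,800 by £263,900 → 352 increments × £50 = £17,600 ≥ base, so the credit is £0.
Low-Income Housing Credit: £311,700 is £75,500 into a £80,000 phase-out range, leaving 4,500/80,000 of the credit: £9,120 × 4,500/80,000 = £513.
Total: £6,200 + £0 + £513 = £6,713.

£6,713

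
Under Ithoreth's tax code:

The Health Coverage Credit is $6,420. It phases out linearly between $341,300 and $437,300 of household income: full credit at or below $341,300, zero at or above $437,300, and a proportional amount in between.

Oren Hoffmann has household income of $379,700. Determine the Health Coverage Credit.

$3,852

Health Coverage Credit: $379,700 is $38,400 into a $96,000 phase-out range, leaving 57,600/96,000 of the credit: $6,420 × 57,600/96,000 = $3,852.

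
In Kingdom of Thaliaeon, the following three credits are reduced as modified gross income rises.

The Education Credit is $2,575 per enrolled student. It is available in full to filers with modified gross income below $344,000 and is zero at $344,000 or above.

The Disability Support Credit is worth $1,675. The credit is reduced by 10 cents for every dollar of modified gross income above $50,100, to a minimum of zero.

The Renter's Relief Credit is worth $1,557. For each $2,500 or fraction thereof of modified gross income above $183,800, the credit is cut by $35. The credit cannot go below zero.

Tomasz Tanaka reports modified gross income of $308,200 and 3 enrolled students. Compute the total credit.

Education Credit: base = 3 × $2,575 = $7,725. $308,200 is below the $344,000 cutoff, so the full $7,725 applies.
Disability Support Credit: 10% of the $258,100 excess over $50,100 is $25,810 ≥ base, so the credit is $0.
Renter's Relief Credit: income exceeds $183,800 by $124,400 → 50 increments × $35 = $1,750 ≥ base, so the credit is $0.
Total: $7,725 + $0 + $0 = $7,725.

$7,725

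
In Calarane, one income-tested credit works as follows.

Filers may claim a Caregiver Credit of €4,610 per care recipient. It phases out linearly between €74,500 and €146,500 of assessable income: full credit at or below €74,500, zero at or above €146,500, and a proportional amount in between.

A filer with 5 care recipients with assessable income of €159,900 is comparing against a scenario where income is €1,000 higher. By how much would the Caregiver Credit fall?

At €159,900 — base = 5 × €4,610 = €23,050. €159,900 is at or above €146,500, so the credit is €0.
At €160,900 — base = 5 × €4,610 = €23,050. €160,900 is at or above €146,500, so the credit is €0.
Lost: €0 − €0 = €0.

€0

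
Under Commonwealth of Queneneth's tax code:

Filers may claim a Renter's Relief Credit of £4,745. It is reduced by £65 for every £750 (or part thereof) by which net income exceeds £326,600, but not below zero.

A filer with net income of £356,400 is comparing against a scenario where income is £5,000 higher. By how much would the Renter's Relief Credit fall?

At £356,400 — income exceeds £326,600 by £29,800, which is 40 full-or-partial £750 increments; reduction = 40 × £65 = £2,600, leaving £2,145.
At £361,400 — income exceeds £326,600 by £34,800, which is 47 full-or-partial £750 increments; reduction = 47 × £65 = £3,055, leaving £1,690.
Lost: £2,145 − £1,690 = £455.

£455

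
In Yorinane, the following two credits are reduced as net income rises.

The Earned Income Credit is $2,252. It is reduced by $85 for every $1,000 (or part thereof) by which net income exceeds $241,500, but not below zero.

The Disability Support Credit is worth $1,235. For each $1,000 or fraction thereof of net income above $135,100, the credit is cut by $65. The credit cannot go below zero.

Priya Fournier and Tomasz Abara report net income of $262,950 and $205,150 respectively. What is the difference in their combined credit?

Priya ($262,950): Earned Income Credit: income exceeds $241,500 by $21,450, which is 22 full-or-partial $1,000 increments; reduction = 22 × $85 = $1,870, leaving $382. Disability Support Credit: income exceeds $135,100 by $127,850 → 128 increments × $65 = $8,320 ≥ base, so the credit is $0. total $382 + $0 = $382
Tomasz ($205,150): Earned Income Credit: $205,150 is at or below the $241,500 threshold, so the full $2,252 applies. Disability Support Credit: income exceeds $135,100 by $70,050 → 71 increments × $65 = $4,615 ≥ base, so the credit is $0. total $2,252 + $0 = $2,252
Difference: |$382 − $2,252| = $1,870.

$1,870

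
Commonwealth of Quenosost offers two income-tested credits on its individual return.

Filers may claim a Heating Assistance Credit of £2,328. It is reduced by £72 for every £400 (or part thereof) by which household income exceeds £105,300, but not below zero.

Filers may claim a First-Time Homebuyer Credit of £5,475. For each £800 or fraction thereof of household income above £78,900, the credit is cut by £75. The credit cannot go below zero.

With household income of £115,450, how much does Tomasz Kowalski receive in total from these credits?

Heating Assistance Credit: income exceeds £105,300 by £10,150, which is 26 full-or-partial £400 increments; reduction = 26 × £72 = £1,872, leaving £456.
First-Time Homebuyer Credit: income exceeds £78,900 by £36,550, which is 46 full-or-partial £800 increments; reduction = 46 × £75 = £3,450, leaving £2,025.
Total: £456 + £2,025 = £2,481.

£2,481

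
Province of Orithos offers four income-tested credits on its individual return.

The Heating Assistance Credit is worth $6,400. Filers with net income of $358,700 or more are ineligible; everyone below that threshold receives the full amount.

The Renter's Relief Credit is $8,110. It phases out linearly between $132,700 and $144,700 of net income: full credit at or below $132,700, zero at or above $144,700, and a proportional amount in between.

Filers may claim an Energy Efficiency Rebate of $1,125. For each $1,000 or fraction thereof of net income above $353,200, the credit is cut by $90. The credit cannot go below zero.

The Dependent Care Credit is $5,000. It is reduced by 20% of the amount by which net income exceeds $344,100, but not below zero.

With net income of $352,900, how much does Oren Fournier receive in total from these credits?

Heating Assistance Credit: $352,900 is below the $358,700 cutoff, so the full $6,400 applies.
Renter's Relief Credit: $352,900 is at or above $144,700, so the credit is $0.
Energy Efficiency Rebate: $352,900 is at or below the $353,200 threshold, so the full $1,125 applies.
Dependent Care Credit: 20% of the $8,800 excess over $344,100 is $1,760; credit = $5,000 − $1,760 = $3,240.
Total: $6,400 + $0 + $1,125 + $3,240 = $10,765.

$10,765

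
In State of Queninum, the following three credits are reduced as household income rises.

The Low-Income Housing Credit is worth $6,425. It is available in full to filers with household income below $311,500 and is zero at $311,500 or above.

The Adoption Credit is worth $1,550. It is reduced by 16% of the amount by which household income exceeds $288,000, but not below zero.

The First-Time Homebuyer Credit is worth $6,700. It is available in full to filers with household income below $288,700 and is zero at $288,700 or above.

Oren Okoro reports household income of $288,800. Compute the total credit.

$7,847

Low-Income Housing Credit: $288,800 is below the $311,500 cutoff, so the full $6,425 applies.
Adoption Credit: 16% of the $800 excess over $288,000 is $128; credit = $1,550 − $128 = $1,422.
First-Time Homebuyer Credit: $288,800 meets or exceeds the $288,700 cutoff, so the credit is $0.
Total: $6,425 + $1,422 + $0 = $7,847.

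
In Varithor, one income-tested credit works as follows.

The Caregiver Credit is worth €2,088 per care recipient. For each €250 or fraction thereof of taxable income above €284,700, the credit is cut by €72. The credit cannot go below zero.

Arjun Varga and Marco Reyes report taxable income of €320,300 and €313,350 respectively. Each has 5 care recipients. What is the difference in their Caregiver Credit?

Arjun (€320,300): Caregiver Credit: base = 5 × €2,088 = €10,440. income exceeds €284,700 by €35,600, which is 143 full-or-partial €250 increments; reduction = 143 × €72 = €10,296, leaving €144.
Marco (€313,350): Caregiver Credit: base = 5 × €2,088 = €10,440. income exceeds €284,700 by €28,650, which is 115 full-or-partial €250 increments; reduction = 115 × €72 = €8,280, leaving €2,160.
Difference: |€144 − €2,160| = €2,016.

€2,016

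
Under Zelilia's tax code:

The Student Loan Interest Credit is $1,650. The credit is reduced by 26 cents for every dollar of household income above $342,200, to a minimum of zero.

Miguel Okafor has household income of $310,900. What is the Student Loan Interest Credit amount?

Student Loan Interest Credit: $310,900 is at or below the $342,200 threshold, so the full $1,650 applies.

$1,650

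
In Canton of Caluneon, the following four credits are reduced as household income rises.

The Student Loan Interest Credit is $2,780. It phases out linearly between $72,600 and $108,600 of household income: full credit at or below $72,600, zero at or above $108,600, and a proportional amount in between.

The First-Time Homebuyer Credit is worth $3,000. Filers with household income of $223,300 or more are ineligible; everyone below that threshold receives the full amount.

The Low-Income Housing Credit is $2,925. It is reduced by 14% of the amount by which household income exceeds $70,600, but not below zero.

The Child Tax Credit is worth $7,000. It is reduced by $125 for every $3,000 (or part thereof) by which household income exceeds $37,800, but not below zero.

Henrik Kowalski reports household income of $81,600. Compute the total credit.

$11,595

Student Loan Interest Credit: $81,600 is $9,000 into a $36,000 phase-out range, leaving 27,000/36,000 of the credit: $2,780 × 27,000/36,000 = $2,085.
First-Time Homebuyer Credit: $81,600 is below the $223,300 cutoff, so the full $3,000 applies.
Low-Income Housing Credit: 14% of the $11,000 excess over $70,600 is $1,540; credit = $2,925 − $1,540 = $1,385.
Child Tax Credit: income exceeds $37,800 by $43,800, which is 15 full-or-partial $3,000 increments; reduction = 15 × $125 = $1,875, leaving $5,125.
Total: $2,085 + $3,000 + $1,385 + $5,125 = $11,595.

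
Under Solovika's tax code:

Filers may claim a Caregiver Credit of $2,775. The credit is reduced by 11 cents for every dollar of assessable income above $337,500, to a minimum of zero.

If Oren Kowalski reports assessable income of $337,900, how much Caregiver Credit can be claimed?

Caregiver Credit: 11% of the $400 excess over $337,500 is $44; credit = $2,775 − $44 = $2,731.

$2,731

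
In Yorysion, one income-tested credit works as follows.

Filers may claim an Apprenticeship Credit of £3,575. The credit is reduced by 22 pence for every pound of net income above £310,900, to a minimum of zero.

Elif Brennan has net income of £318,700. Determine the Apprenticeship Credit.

£1,859

Apprenticeship Credit: 22% of the £7,800 excess over £310,900 is £1,716; credit = £3,575 − £1,716 = £1,859.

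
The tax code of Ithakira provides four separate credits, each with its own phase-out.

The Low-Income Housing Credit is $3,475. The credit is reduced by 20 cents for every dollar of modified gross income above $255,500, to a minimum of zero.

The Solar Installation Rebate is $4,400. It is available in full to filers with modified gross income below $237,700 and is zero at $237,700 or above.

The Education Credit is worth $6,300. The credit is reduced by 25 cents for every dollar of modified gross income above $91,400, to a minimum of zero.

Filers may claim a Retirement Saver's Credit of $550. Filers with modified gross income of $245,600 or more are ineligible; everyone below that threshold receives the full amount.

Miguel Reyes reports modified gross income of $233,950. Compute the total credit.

Low-Income Housing Credit: $233,950 is at or below the $255,500 threshold, so the full $3,475 applies.
Solar Installation Rebate: $233,950 is below the $237,700 cutoff, so the full $4,400 applies.
Education Credit: 25% of the $142,550 excess over $91,400 is $35,637.50 ≥ base, so the credit is $0.
Retirement Saver's Credit: $233,950 is below the $245,600 cutoff, so the full $550 applies.
Total: $3,475 + $4,400 + $0 + $550 = $8,425.

$8,425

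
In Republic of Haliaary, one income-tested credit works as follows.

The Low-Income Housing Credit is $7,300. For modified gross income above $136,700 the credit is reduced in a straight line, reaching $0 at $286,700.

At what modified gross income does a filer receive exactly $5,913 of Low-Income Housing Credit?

$165,200

$5,913 is 5,913/7,300 of the full $7,300, so 1,387/7,300 of the $150,000 range has been used: income = $136,700 + $150,000 × 1,387/7,300 = $165,200.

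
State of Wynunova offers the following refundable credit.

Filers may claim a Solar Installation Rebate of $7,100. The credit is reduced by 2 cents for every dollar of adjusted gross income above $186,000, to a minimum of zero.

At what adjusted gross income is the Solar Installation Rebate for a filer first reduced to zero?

The credit falls by 2% of each dollar above $186,000, so it reaches zero when the excess is $7,100 / 2% = $355,000: income = $186,000 + $355,000 = $541,000.

$541,000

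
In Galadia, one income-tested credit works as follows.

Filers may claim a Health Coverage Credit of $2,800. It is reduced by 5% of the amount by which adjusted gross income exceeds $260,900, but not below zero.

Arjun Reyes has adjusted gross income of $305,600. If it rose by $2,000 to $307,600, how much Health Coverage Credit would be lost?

$100

At $305,600 — 5% of the $44,700 excess over $260,900 is $2,235; credit = $2,800 − $2,235 = $565.
At $307,600 — 5% of the $46,700 excess over $260,900 is $2,335; credit = $2,800 − $2,335 = $465.
Lost: $565 − $465 = $100.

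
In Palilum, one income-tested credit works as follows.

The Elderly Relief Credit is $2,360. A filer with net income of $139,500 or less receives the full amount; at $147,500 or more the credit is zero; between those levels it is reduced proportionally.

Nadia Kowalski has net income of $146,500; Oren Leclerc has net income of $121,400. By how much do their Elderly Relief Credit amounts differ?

$2,065

Nadia ($146,500): Elderly Relief Credit: $146,500 is $7,000 into a $8,000 phase-out range, leaving 1,000/8,000 of the credit: $2,360 × 1,000/8,000 = $295.
Oren ($121,400): Elderly Relief Credit: $121,400 is at or below the $139,500 threshold, so the full $2,360 applies.
Difference: |$295 − $2,360| = $2,065.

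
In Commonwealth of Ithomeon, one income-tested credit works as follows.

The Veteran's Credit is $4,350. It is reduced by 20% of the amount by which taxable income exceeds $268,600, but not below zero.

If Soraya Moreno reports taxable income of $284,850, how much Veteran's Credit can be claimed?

Veteran's Credit: 20% of the $16,250 excess over $268,600 is $3,250; credit = $4,350 − $3,250 = $1,100.

$1,100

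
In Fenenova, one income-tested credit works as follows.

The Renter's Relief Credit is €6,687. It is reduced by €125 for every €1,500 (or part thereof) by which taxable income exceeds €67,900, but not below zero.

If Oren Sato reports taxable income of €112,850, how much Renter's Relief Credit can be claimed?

Renter's Relief Credit: income exceeds €67,900 by €44,950, which is 30 full-or-partial €1,500 increments; reduction = 30 × €125 = €3,750, leaving €2,937.

€2,937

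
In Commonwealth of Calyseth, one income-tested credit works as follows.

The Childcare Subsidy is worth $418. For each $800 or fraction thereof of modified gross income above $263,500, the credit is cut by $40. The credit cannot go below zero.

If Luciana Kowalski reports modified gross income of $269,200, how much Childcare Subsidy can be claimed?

Childcare Subsidy: income exceeds $263,500 by $5,700, which is 8 full-or-partial $800 increments; reduction = 8 × $40 = $320, leaving $98.

$98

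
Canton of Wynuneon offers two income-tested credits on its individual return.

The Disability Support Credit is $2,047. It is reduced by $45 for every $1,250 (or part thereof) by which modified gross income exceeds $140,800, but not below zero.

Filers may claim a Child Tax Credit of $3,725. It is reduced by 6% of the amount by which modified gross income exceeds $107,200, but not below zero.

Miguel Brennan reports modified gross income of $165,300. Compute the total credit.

Disability Support Credit: income exceeds $140,800 by $24,500, which is 20 full-or-partial $1,250 increments; reduction = 20 × $45 = $900, leaving $1,147.
Child Tax Credit: 6% of the $58,100 excess over $107,200 is $3,486; credit = $3,725 − $3,486 = $239.
Total: $1,147 + $239 = $1,386.

$1,386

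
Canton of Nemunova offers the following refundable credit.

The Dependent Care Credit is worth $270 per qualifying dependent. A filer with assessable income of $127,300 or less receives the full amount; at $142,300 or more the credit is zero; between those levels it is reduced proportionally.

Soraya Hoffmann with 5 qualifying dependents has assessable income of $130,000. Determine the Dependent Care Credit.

Dependent Care Credit: base = 5 × $270 = $1,350. $130,000 is $2,700 into a $15,000 phase-out range, leaving 12,300/15,000 of the credit: $1,350 × 12,300/15,000 = $1,107.

$1,107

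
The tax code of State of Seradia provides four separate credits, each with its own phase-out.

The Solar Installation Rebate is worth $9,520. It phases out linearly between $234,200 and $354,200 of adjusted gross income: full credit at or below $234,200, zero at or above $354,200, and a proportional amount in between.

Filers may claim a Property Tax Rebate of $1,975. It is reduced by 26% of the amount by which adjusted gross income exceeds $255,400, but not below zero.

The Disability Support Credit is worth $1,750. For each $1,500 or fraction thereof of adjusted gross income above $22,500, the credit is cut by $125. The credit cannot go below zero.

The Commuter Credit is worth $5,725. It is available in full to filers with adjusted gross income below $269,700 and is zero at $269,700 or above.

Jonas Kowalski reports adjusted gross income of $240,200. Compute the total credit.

Solar Installation Rebate: $240,200 is $6,000 into a $120,000 phase-out range, leaving 114,000/120,000 of the credit: $9,520 × 114,000/120,000 = $9,044.
Property Tax Rebate: $240,200 is at or below the $255,400 threshold, so the full $1,975 applies.
Disability Support Credit: income exceeds $22,500 by $217,700 → 146 increments × $125 = $18,250 ≥ base, so the credit is $0.
Commuter Credit: $240,200 is below the $269,700 cutoff, so the full $5,725 applies.
Total: $9,044 + $1,975 + $0 + $5,725 = $16,744.

$16,744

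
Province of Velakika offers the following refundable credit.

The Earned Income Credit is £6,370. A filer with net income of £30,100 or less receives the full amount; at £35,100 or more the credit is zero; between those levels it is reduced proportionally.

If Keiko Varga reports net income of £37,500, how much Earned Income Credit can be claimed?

£0

Earned Income Credit: £37,500 is at or above £35,100, so the credit is £0.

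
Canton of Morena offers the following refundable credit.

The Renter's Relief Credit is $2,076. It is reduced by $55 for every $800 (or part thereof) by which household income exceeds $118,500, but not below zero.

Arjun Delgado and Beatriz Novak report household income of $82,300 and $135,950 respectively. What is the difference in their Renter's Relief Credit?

Arjun ($82,300): Renter's Relief Credit: $82,300 is at or below the $118,500 threshold, so the full $2,076 applies.
Beatriz ($135,950): Renter's Relief Credit: income exceeds $118,500 by $17,450, which is 22 full-or-partial $800 increments; reduction = 22 × $55 = $1,210, leaving $866.
Difference: |$2,076 − $866| = $1,210.

$1,210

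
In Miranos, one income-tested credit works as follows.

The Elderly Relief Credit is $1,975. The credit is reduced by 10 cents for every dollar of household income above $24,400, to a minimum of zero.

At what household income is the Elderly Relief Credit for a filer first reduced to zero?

$44,150

The credit falls by 10% of each dollar above $24,400, so it reaches zero when the excess is $1,975 / 10% = $19,750: income = $24,400 + $19,750 = $44,150.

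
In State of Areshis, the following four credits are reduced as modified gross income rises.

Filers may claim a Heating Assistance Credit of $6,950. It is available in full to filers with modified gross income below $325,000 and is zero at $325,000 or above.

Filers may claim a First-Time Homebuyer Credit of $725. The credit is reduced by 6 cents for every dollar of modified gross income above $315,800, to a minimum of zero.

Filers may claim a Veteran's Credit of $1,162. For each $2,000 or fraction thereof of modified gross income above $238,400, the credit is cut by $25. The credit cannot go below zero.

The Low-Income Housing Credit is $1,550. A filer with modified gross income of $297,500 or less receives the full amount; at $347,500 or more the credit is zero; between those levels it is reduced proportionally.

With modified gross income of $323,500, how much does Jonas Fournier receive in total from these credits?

Heating Assistance Credit: $323,500 is below the $325,000 cutoff, so the full $6,950 applies.
First-Time Homebuyer Credit: 6% of the $7,700 excess over $315,800 is $462; credit = $725 − $462 = $263.
Veteran's Credit: income exceeds $238,400 by $85,100, which is 43 full-or-partial $2,000 increments; reduction = 43 × $25 = $1,075, leaving $87.
Low-Income Housing Credit: $323,500 is $26,000 into a $50,000 phase-out range, leaving 24,000/50,000 of the credit: $1,550 × 24,000/50,000 = $744.
Total: $6,950 + $263 + $87 + $744 = $8,044.

$8,044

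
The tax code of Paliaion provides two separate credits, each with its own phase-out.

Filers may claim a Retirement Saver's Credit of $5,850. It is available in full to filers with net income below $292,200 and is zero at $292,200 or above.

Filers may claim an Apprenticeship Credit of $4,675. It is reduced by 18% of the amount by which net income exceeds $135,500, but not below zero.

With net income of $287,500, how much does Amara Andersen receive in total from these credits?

Retirement Saver's Credit: $287,500 is below the $292,200 cutoff, so the full $5,850 applies.
Apprenticeship Credit: 18% of the $152,000 excess over $135,500 is $27,360 ≥ base, so the credit is $0.
Total: $5,850 + $0 = $5,850.

$5,850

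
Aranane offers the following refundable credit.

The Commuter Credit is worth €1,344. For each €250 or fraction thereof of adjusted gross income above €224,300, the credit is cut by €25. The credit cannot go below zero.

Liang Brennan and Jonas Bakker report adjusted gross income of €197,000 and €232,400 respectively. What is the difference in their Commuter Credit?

€825

Liang (€197,000): Commuter Credit: €197,000 is at or below the €224,300 threshold, so the full €1,344 applies.
Jonas (€232,400): Commuter Credit: income exceeds €224,300 by €8,100, which is 33 full-or-partial €250 increments; reduction = 33 × €25 = €825, leaving €519.
Difference: |€1,344 − €519| = €825.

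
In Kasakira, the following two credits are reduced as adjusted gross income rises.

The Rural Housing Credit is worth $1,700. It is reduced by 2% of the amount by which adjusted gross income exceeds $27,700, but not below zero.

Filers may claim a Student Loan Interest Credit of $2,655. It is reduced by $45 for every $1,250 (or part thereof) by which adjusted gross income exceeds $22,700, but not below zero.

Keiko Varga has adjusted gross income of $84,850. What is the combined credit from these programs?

Rural Housing Credit: 2% of the $57,150 excess over $27,700 is $1,143; credit = $1,700 − $1,143 = $557.
Student Loan Interest Credit: income exceeds $22,700 by $62,150, which is 50 full-or-partial $1,250 increments; reduction = 50 × $45 = $2,250, leaving $405.
Total: $557 + $405 = $962.

$962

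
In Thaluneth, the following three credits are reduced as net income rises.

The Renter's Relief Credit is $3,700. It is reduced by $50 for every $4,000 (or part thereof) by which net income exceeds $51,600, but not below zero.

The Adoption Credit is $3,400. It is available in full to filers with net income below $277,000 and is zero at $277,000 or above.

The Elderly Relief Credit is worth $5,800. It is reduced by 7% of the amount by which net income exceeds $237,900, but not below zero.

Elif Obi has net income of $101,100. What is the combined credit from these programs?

Renter's Relief Credit: income exceeds $51,600 by $49,500, which is 13 full-or-partial $4,000 increments; reduction = 13 × $50 = $650, leaving $3,050.
Adoption Credit: $101,100 is below the $277,000 cutoff, so the full $3,400 applies.
Elderly Relief Credit: $101,100 is at or below the $237,900 threshold, so the full $5,800 applies.
Total: $3,050 + $3,400 + $5,800 = $12,250.

$12,250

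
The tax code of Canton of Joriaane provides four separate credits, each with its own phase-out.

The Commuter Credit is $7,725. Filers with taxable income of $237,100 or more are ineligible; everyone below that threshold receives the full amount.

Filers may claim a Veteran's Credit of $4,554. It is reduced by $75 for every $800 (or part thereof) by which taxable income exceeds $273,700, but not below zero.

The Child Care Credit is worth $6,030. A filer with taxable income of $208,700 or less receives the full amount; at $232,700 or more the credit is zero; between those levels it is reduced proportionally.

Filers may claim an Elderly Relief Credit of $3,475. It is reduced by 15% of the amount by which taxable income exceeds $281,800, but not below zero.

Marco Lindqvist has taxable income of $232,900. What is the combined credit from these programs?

$15,754

Commuter Credit: $232,900 is below the $237,100 cutoff, so the full $7,725 applies.
Veteran's Credit: $232,900 is at or below the $273,700 threshold, so the full $4,554 applies.
Child Care Credit: $232,900 is at or above $232,700, so the credit is $0.
Elderly Relief Credit: $232,900 is at or below the $281,800 threshold, so the full $3,475 applies.
Total: $7,725 + $4,554 + $0 + $3,475 = $15,754.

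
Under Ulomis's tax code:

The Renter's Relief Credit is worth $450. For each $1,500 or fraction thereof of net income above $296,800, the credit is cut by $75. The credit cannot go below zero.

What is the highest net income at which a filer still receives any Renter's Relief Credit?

After 5 increments the reduction is 5 × $75 = $375, leaving $75; one more increment wipes it out. Increment 5 ends at excess 5 × $1,500 = $7,500, so the highest qualifying income is $296,800 + $7,500 = $304,300.

$304,300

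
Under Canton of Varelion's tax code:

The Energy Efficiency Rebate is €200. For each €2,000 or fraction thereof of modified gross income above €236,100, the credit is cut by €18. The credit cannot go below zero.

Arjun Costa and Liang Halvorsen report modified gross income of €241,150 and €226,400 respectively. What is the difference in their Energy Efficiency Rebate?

€54

Arjun (€241,150): Energy Efficiency Rebate: income exceeds €236,100 by €5,050, which is 3 full-or-partial €2,000 increments; reduction = 3 × €18 = €54, leaving €146.
Liang (€226,400): Energy Efficiency Rebate: €226,400 is at or below the €236,100 threshold, so the full €200 applies.
Difference: |€146 − €200| = €54.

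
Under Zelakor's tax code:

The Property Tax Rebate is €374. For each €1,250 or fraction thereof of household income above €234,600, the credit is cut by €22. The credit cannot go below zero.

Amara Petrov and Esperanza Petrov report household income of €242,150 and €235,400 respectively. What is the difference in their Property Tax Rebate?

Amara (€242,150): Property Tax Rebate: income exceeds €234,600 by €7,550, which is 7 full-or-partial €1,250 increments; reduction = 7 × €22 = €154, leaving €220.
Esperanza (€235,400): Property Tax Rebate: income exceeds €234,600 by €800, which is 1 full-or-partial €1,250 increment; reduction = 1 × €22 = €22, leaving €352.
Difference: |€220 − €352| = €132.

€132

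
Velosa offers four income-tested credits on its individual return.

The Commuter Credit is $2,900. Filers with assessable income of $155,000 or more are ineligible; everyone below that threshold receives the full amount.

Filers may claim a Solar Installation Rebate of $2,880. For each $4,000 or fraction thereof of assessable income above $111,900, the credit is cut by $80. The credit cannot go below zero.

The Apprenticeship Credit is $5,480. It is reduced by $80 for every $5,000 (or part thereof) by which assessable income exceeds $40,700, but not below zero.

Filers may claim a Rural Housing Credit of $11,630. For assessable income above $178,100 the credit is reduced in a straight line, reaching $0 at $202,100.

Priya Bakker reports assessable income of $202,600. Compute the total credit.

$3,880

Commuter Credit: $202,600 meets or exceeds the $155,000 cutoff, so the credit is $0.
Solar Installation Rebate: income exceeds $111,900 by $90,700, which is 23 full-or-partial $4,000 increments; reduction = 23 × $80 = $1,840, leaving $1,040.
Apprenticeship Credit: income exceeds $40,700 by $161,900, which is 33 full-or-partial $5,000 increments; reduction = 33 × $80 = $2,640, leaving $2,840.
Rural Housing Credit: $202,600 is at or above $202,100, so the credit is $0.
Total: $0 + $1,040 + $2,840 + $0 = $3,880.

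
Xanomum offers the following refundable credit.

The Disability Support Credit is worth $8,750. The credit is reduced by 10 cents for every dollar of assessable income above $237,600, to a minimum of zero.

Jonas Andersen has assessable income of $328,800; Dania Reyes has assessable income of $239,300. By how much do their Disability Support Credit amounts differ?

$8,580

Jonas ($328,800): Disability Support Credit: 10% of the $91,200 excess over $237,600 is $9,120 ≥ base, so the credit is $0.
Dania ($239,300): Disability Support Credit: 10% of the $1,700 excess over $237,600 is $170; credit = $8,750 − $170 = $8,580.
Difference: |$0 − $8,580| = $8,580.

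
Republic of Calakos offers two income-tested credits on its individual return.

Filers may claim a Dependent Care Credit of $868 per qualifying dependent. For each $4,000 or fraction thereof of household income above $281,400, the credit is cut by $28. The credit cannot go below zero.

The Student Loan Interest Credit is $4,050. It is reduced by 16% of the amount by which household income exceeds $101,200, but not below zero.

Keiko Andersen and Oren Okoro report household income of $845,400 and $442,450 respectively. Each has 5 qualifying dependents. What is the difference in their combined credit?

$2,800

Keiko ($845,400): Dependent Care Credit: base = 5 × $868 = $4,340. income exceeds $281,400 by $564,000, which is 141 full-or-partial $4,000 increments; reduction = 141 × $28 = $3,948, leaving $392. Student Loan Interest Credit: 16% of the $744,200 excess over $101,200 is $119,072 ≥ base, so the credit is $0. total $392 + $0 = $392
Oren ($442,450): Dependent Care Credit: base = 5 × $868 = $4,340. income exceeds $281,400 by $161,050, which is 41 full-or-partial $4,000 increments; reduction = 41 × $28 = $1,148, leaving $3,192. Student Loan Interest Credit: 16% of the $341,250 excess over $101,200 is $54,600 ≥ base, so the credit is $0. total $3,192 + $0 = $3,192
Difference: |$392 − $3,192| = $2,800.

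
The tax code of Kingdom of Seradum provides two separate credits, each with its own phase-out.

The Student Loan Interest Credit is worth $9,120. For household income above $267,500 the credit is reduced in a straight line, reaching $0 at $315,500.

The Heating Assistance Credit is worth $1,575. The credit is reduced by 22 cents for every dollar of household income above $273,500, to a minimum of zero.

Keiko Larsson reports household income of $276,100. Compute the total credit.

Student Loan Interest Credit: $276,100 is $8,600 into a $48,000 phase-out range, leaving 39,400/48,000 of the credit: $9,120 × 39,400/48,000 = $7,486.
Heating Assistance Credit: 22% of the $2,600 excess over $273,500 is $572; credit = $1,575 − $572 = $1,003.
Total: $7,486 + $1,003 = $8,489.

$8,489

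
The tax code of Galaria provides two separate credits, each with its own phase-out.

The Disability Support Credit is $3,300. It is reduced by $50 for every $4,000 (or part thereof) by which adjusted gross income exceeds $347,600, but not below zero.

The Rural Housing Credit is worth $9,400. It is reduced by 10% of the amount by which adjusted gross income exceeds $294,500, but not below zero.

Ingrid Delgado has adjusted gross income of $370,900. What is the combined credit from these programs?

Disability Support Credit: income exceeds $347,600 by $23,300, which is 6 full-or-partial $4,000 increments; reduction = 6 × $50 = $300, leaving $3,000.
Rural Housing Credit: 10% of the $76,400 excess over $294,500 is $7,640; credit = $9,400 − $7,640 = $1,760.
Total: $3,000 + $1,760 = $4,760.

$4,760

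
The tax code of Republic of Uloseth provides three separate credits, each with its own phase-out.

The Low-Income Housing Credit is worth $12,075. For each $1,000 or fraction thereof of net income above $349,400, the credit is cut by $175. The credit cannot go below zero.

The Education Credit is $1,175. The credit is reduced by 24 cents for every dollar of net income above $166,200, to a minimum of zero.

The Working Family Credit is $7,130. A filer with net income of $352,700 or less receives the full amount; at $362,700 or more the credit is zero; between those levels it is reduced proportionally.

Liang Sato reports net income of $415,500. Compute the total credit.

$350

Low-Income Housing Credit: income exceeds $349,400 by $66,100, which is 67 full-or-partial $1,000 increments; reduction = 67 × $175 = $11,725, leaving $350.
Education Credit: 24% of the $249,300 excess over $166,200 is $59,832 ≥ base, so the credit is $0.
Working Family Credit: $415,500 is at or above $362,700, so the credit is $0.
Total: $350 + $0 + $0 = $350.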